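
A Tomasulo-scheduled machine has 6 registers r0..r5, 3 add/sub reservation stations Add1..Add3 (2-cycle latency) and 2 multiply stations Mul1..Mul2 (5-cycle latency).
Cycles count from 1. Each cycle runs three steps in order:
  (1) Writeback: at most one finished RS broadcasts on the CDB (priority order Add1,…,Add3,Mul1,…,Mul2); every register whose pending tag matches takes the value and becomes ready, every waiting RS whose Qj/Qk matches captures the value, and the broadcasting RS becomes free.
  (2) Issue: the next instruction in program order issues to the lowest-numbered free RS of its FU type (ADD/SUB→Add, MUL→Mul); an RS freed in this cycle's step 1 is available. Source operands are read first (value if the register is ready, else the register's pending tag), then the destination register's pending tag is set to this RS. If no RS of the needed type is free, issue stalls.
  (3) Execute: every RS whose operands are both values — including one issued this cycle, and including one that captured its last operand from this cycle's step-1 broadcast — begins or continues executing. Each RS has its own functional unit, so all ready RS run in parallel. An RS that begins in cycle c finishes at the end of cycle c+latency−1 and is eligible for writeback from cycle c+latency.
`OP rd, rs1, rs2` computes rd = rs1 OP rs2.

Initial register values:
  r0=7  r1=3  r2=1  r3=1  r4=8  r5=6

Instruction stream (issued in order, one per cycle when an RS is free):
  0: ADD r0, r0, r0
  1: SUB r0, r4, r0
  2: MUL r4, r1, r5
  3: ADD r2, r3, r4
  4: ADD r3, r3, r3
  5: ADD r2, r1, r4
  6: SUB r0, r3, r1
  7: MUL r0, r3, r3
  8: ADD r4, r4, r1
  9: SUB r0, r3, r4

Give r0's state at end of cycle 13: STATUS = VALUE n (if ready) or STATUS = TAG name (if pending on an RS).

cycle 1: issue ADD r0<-Add1 // r0:Add1,r1:3,r2:1,r3:1,r4:8,r5:6
cycle 2: issue SUB r0<-Add2 // r0:Add2,r1:3,r2:1,r3:1,r4:8,r5:6
cycle 3: CDB Add1=14; issue MUL r4<-Mul1 // r0:Add2,r1:3,r2:1,r3:1,r4:Mul1,r5:6
cycle 4: issue ADD r2<-Add1 // r0:Add2,r1:3,r2:Add1,r3:1,r4:Mul1,r5:6
cycle 5: CDB Add2=-6; issue ADD r3<-Add2 // r0:-6,r1:3,r2:Add1,r3:Add2,r4:Mul1,r5:6
cycle 6: issue ADD r2<-Add3 // r0:-6,r1:3,r2:Add3,r3:Add2,r4:Mul1,r5:6
cycle 7: CDB Add2=2; issue SUB r0<-Add2 // r0:Add2,r1:3,r2:Add3,r3:2,r4:Mul1,r5:6
cycle 8: CDB Mul1=18; issue MUL r0<-Mul1 // r0:Mul1,r1:3,r2:Add3,r3:2,r4:18,r5:6
cycle 9: CDB Add2=-1; issue ADD r4<-Add2 // r0:Mul1,r1:3,r2:Add3,r3:2,r4:Add2,r5:6
cycle 10: CDB Add1=19; issue SUB r0<-Add1 // r0:Add1,r1:3,r2:Add3,r3:2,r4:Add2,r5:6
cycle 11: CDB Add2=21 // r0:Add1,r1:3,r2:Add3,r3:2,r4:21,r5:6
cycle 12: CDB Add3=21 // r0:Add1,r1:3,r2:21,r3:2,r4:21,r5:6
cycle 13: CDB Add1=-19 // r0:-19,r1:3,r2:21,r3:2,r4:21,r5:6

STATUS = VALUE -19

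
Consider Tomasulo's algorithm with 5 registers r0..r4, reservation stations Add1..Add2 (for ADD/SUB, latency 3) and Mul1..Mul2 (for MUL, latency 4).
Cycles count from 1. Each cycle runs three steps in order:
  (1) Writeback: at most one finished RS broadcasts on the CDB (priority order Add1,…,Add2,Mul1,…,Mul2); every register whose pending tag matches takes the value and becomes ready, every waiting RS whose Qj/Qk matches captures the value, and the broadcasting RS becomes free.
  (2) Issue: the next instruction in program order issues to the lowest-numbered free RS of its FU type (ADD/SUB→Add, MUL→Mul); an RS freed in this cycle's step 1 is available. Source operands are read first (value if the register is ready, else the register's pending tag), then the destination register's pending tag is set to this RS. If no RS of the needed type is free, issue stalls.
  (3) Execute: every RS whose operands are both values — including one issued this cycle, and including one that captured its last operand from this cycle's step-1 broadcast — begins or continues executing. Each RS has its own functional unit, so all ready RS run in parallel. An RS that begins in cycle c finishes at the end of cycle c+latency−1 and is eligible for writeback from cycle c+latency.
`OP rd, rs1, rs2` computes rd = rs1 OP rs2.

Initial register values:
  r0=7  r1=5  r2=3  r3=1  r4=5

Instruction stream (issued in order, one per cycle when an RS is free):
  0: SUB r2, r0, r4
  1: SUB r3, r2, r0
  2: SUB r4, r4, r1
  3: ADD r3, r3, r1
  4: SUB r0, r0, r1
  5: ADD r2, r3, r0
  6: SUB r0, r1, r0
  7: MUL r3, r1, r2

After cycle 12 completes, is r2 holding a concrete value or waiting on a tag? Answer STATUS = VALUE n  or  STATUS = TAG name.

STATUS = TAG Add1

  c1: issue SUB r2<-Add1  regs: r0:7,r1:5,r2:Add1,r3:1,r4:5
  c2: issue SUB r3<-Add2  regs: r0:7,r1:5,r2:Add1,r3:Add2,r4:5
  c3: stall  regs: r0:7,r1:5,r2:Add1,r3:Add2,r4:5
  c4: CDB Add1=2; issue SUB r4<-Add1  regs: r0:7,r1:5,r2:2,r3:Add2,r4:Add1
  c5: stall  regs: r0:7,r1:5,r2:2,r3:Add2,r4:Add1
  c6: stall  regs: r0:7,r1:5,r2:2,r3:Add2,r4:Add1
  c7: CDB Add1=0; issue ADD r3<-Add1  regs: r0:7,r1:5,r2:2,r3:Add1,r4:0
  c8: CDB Add2=-5; issue SUB r0<-Add2  regs: r0:Add2,r1:5,r2:2,r3:Add1,r4:0
  c9: stall  regs: r0:Add2,r1:5,r2:2,r3:Add1,r4:0
  c10: stall  regs: r0:Add2,r1:5,r2:2,r3:Add1,r4:0
  c11: CDB Add1=0; issue ADD r2<-Add1  regs: r0:Add2,r1:5,r2:Add1,r3:0,r4:0
  c12: CDB Add2=2; issue SUB r0<-Add2  regs: r0:Add2,r1:5,r2:Add1,r3:0,r4:0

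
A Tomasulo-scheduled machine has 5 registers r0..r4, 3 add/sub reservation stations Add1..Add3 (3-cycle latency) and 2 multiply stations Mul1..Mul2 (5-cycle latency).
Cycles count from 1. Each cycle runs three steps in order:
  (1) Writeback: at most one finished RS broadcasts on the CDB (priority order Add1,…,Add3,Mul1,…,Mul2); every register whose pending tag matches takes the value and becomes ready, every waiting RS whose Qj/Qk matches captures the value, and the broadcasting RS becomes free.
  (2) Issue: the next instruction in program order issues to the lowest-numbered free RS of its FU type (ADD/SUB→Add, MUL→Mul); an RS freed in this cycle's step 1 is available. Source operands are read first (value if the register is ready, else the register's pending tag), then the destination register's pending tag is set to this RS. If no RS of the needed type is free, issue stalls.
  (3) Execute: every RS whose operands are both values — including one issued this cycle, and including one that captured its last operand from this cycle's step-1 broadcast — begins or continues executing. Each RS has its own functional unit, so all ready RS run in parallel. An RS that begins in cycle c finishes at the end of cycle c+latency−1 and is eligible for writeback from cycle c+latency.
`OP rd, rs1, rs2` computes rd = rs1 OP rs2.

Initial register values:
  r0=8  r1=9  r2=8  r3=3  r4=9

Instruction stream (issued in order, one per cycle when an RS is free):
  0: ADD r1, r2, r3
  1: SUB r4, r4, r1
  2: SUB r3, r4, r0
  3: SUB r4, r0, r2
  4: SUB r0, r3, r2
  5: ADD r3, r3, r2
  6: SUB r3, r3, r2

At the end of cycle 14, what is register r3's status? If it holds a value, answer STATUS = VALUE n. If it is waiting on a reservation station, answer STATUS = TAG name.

STATUS = TAG Add3

c1: issue ADD r1<-Add1 | r0:8,r1:Add1,r2:8,r3:3,r4:9
c2: issue SUB r4<-Add2 | r0:8,r1:Add1,r2:8,r3:3,r4:Add2
c3: issue SUB r3<-Add3 | r0:8,r1:Add1,r2:8,r3:Add3,r4:Add2
c4: CDB Add1=11; issue SUB r4<-Add1 | r0:8,r1:11,r2:8,r3:Add3,r4:Add1
c5: stall | r0:8,r1:11,r2:8,r3:Add3,r4:Add1
c6: stall | r0:8,r1:11,r2:8,r3:Add3,r4:Add1
c7: CDB Add1=0; issue SUB r0<-Add1 | r0:Add1,r1:11,r2:8,r3:Add3,r4:0
c8: CDB Add2=-2; issue ADD r3<-Add2 | r0:Add1,r1:11,r2:8,r3:Add2,r4:0
c9: stall | r0:Add1,r1:11,r2:8,r3:Add2,r4:0
c10: stall | r0:Add1,r1:11,r2:8,r3:Add2,r4:0
c11: CDB Add3=-10; issue SUB r3<-Add3 | r0:Add1,r1:11,r2:8,r3:Add3,r4:0
c12: - | r0:Add1,r1:11,r2:8,r3:Add3,r4:0
c13: - | r0:Add1,r1:11,r2:8,r3:Add3,r4:0
c14: CDB Add1=-18 | r0:-18,r1:11,r2:8,r3:Add3,r4:0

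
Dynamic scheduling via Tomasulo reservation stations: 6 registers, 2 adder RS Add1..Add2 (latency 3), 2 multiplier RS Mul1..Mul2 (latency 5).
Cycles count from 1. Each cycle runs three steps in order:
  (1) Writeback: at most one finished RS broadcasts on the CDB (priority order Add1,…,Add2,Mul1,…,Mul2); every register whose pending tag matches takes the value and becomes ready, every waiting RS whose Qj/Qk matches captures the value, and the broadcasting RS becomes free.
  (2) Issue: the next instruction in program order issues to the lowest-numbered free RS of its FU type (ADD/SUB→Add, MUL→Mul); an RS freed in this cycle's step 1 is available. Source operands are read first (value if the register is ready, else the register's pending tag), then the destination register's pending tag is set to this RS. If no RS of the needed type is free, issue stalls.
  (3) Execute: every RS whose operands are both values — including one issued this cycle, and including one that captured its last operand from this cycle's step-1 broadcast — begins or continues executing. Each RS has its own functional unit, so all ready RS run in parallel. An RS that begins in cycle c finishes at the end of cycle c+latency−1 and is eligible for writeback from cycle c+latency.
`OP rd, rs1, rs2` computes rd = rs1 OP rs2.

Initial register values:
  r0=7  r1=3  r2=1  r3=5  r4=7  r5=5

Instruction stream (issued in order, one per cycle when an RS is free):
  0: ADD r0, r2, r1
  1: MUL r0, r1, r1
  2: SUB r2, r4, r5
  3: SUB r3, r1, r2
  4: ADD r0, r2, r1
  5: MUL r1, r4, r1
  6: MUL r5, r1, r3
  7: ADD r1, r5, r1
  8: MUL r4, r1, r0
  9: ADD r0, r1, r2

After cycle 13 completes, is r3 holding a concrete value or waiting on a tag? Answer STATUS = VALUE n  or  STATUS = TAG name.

c1: issue ADD r0<-Add1 | r0:Add1,r1:3,r2:1,r3:5,r4:7,r5:5
c2: issue MUL r0<-Mul1 | r0:Mul1,r1:3,r2:1,r3:5,r4:7,r5:5
c3: issue SUB r2<-Add2 | r0:Mul1,r1:3,r2:Add2,r3:5,r4:7,r5:5
c4: CDB Add1=4; issue SUB r3<-Add1 | r0:Mul1,r1:3,r2:Add2,r3:Add1,r4:7,r5:5
c5: stall | r0:Mul1,r1:3,r2:Add2,r3:Add1,r4:7,r5:5
c6: CDB Add2=2; issue ADD r0<-Add2 | r0:Add2,r1:3,r2:2,r3:Add1,r4:7,r5:5
c7: CDB Mul1=9; issue MUL r1<-Mul1 | r0:Add2,r1:Mul1,r2:2,r3:Add1,r4:7,r5:5
c8: issue MUL r5<-Mul2 | r0:Add2,r1:Mul1,r2:2,r3:Add1,r4:7,r5:Mul2
c9: CDB Add1=1; issue ADD r1<-Add1 | r0:Add2,r1:Add1,r2:2,r3:1,r4:7,r5:Mul2
c10: CDB Add2=5; stall | r0:5,r1:Add1,r2:2,r3:1,r4:7,r5:Mul2
c11: stall | r0:5,r1:Add1,r2:2,r3:1,r4:7,r5:Mul2
c12: CDB Mul1=21; issue MUL r4<-Mul1 | r0:5,r1:Add1,r2:2,r3:1,r4:Mul1,r5:Mul2
c13: issue ADD r0<-Add2 | r0:Add2,r1:Add1,r2:2,r3:1,r4:Mul1,r5:Mul2

STATUS = VALUE 1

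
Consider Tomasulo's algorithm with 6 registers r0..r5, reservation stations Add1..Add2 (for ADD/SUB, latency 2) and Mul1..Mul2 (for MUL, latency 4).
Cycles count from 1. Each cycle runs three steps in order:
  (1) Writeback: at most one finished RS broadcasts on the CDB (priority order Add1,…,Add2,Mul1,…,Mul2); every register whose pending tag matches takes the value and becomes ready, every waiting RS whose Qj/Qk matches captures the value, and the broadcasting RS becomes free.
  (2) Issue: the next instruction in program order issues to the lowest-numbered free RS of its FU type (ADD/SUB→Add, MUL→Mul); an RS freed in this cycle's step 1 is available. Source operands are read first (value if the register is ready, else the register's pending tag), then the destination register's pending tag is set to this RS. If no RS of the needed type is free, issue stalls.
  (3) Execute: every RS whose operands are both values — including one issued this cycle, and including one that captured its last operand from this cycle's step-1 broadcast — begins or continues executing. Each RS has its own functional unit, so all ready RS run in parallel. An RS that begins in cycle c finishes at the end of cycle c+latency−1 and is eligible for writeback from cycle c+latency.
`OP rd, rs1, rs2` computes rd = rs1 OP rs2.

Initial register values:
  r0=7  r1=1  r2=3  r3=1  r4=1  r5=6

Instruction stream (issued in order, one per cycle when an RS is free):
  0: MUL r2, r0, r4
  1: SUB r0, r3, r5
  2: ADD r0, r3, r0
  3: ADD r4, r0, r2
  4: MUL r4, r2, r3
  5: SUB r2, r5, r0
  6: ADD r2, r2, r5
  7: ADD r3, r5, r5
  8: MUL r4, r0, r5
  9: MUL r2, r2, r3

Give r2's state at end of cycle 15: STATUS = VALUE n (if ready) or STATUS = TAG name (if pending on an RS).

cycle 1: issue MUL r2<-Mul1 // r0:7,r1:1,r2:Mul1,r3:1,r4:1,r5:6
cycle 2: issue SUB r0<-Add1 // r0:Add1,r1:1,r2:Mul1,r3:1,r4:1,r5:6
cycle 3: issue ADD r0<-Add2 // r0:Add2,r1:1,r2:Mul1,r3:1,r4:1,r5:6
cycle 4: CDB Add1=-5; issue ADD r4<-Add1 // r0:Add2,r1:1,r2:Mul1,r3:1,r4:Add1,r5:6
cycle 5: CDB Mul1=7; issue MUL r4<-Mul1 // r0:Add2,r1:1,r2:7,r3:1,r4:Mul1,r5:6
cycle 6: CDB Add2=-4; issue SUB r2<-Add2 // r0:-4,r1:1,r2:Add2,r3:1,r4:Mul1,r5:6
cycle 7: stall // r0:-4,r1:1,r2:Add2,r3:1,r4:Mul1,r5:6
cycle 8: CDB Add1=3; issue ADD r2<-Add1 // r0:-4,r1:1,r2:Add1,r3:1,r4:Mul1,r5:6
cycle 9: CDB Add2=10; issue ADD r3<-Add2 // r0:-4,r1:1,r2:Add1,r3:Add2,r4:Mul1,r5:6
cycle 10: CDB Mul1=7; issue MUL r4<-Mul1 // r0:-4,r1:1,r2:Add1,r3:Add2,r4:Mul1,r5:6
cycle 11: CDB Add1=16; issue MUL r2<-Mul2 // r0:-4,r1:1,r2:Mul2,r3:Add2,r4:Mul1,r5:6
cycle 12: CDB Add2=12 // r0:-4,r1:1,r2:Mul2,r3:12,r4:Mul1,r5:6
cycle 13: - // r0:-4,r1:1,r2:Mul2,r3:12,r4:Mul1,r5:6
cycle 14: CDB Mul1=-24 // r0:-4,r1:1,r2:Mul2,r3:12,r4:-24,r5:6
cycle 15: - // r0:-4,r1:1,r2:Mul2,r3:12,r4:-24,r5:6

STATUS = TAG Mul2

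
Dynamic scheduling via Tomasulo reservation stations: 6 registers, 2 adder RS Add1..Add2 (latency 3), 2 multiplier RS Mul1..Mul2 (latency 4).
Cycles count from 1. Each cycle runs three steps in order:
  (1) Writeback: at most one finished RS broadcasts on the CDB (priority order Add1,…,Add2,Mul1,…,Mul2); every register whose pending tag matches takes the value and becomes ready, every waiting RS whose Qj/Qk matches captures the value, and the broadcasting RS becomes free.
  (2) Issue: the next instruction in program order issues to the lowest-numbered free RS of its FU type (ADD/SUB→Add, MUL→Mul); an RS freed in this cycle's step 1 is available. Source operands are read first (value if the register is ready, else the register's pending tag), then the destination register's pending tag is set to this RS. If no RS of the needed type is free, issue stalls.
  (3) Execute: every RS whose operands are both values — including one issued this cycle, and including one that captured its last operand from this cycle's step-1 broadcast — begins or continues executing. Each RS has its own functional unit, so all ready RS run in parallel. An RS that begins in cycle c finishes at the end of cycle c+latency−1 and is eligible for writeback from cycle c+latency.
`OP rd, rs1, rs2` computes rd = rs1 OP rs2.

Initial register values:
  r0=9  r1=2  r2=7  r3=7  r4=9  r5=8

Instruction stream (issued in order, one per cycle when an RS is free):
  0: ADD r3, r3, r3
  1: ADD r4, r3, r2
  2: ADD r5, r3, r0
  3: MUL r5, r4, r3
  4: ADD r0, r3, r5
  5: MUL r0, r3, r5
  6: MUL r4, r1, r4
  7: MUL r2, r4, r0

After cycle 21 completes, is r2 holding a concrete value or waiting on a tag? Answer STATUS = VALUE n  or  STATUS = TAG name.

STATUS = VALUE 172872

cycle 1: issue ADD r3<-Add1 // r0:9,r1:2,r2:7,r3:Add1,r4:9,r5:8
cycle 2: issue ADD r4<-Add2 // r0:9,r1:2,r2:7,r3:Add1,r4:Add2,r5:8
cycle 3: stall // r0:9,r1:2,r2:7,r3:Add1,r4:Add2,r5:8
cycle 4: CDB Add1=14; issue ADD r5<-Add1 // r0:9,r1:2,r2:7,r3:14,r4:Add2,r5:Add1
cycle 5: issue MUL r5<-Mul1 // r0:9,r1:2,r2:7,r3:14,r4:Add2,r5:Mul1
cycle 6: stall // r0:9,r1:2,r2:7,r3:14,r4:Add2,r5:Mul1
cycle 7: CDB Add1=23; issue ADD r0<-Add1 // r0:Add1,r1:2,r2:7,r3:14,r4:Add2,r5:Mul1
cycle 8: CDB Add2=21; issue MUL r0<-Mul2 // r0:Mul2,r1:2,r2:7,r3:14,r4:21,r5:Mul1
cycle 9: stall // r0:Mul2,r1:2,r2:7,r3:14,r4:21,r5:Mul1
cycle 10: stall // r0:Mul2,r1:2,r2:7,r3:14,r4:21,r5:Mul1
cycle 11: stall // r0:Mul2,r1:2,r2:7,r3:14,r4:21,r5:Mul1
cycle 12: CDB Mul1=294; issue MUL r4<-Mul1 // r0:Mul2,r1:2,r2:7,r3:14,r4:Mul1,r5:294
cycle 13: stall // r0:Mul2,r1:2,r2:7,r3:14,r4:Mul1,r5:294
cycle 14: stall // r0:Mul2,r1:2,r2:7,r3:14,r4:Mul1,r5:294
cycle 15: CDB Add1=308; stall // r0:Mul2,r1:2,r2:7,r3:14,r4:Mul1,r5:294
cycle 16: CDB Mul1=42; issue MUL r2<-Mul1 // r0:Mul2,r1:2,r2:Mul1,r3:14,r4:42,r5:294
cycle 17: CDB Mul2=4116 // r0:4116,r1:2,r2:Mul1,r3:14,r4:42,r5:294
cycle 18: - // r0:4116,r1:2,r2:Mul1,r3:14,r4:42,r5:294
cycle 19: - // r0:4116,r1:2,r2:Mul1,r3:14,r4:42,r5:294
cycle 20: - // r0:4116,r1:2,r2:Mul1,r3:14,r4:42,r5:294
cycle 21: CDB Mul1=172872 // r0:4116,r1:2,r2:172872,r3:14,r4:42,r5:294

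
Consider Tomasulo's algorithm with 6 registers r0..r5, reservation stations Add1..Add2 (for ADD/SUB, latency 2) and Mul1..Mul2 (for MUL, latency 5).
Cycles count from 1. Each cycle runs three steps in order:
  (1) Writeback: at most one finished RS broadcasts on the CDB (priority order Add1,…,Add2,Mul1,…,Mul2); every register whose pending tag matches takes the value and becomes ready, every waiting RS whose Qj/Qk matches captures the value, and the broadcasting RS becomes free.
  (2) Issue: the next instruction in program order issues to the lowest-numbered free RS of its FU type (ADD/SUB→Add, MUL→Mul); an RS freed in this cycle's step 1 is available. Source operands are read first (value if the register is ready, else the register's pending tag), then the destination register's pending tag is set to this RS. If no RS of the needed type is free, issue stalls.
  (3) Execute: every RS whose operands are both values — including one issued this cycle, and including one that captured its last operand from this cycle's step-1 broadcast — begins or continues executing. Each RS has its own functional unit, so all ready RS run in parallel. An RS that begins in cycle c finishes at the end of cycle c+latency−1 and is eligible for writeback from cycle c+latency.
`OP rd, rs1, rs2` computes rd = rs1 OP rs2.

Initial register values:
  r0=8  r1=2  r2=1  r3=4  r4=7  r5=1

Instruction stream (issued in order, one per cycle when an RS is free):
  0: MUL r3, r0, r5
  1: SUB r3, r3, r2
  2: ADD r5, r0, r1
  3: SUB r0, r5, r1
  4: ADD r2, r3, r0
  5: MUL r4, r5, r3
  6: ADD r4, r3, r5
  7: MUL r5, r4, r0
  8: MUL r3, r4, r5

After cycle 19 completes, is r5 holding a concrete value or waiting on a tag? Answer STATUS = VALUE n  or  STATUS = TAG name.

STATUS = VALUE 136

  c1: issue MUL r3<-Mul1  regs: r0:8,r1:2,r2:1,r3:Mul1,r4:7,r5:1
  c2: issue SUB r3<-Add1  regs: r0:8,r1:2,r2:1,r3:Add1,r4:7,r5:1
  c3: issue ADD r5<-Add2  regs: r0:8,r1:2,r2:1,r3:Add1,r4:7,r5:Add2
  c4: stall  regs: r0:8,r1:2,r2:1,r3:Add1,r4:7,r5:Add2
  c5: CDB Add2=10; issue SUB r0<-Add2  regs: r0:Add2,r1:2,r2:1,r3:Add1,r4:7,r5:10
  c6: CDB Mul1=8; stall  regs: r0:Add2,r1:2,r2:1,r3:Add1,r4:7,r5:10
  c7: CDB Add2=8; issue ADD r2<-Add2  regs: r0:8,r1:2,r2:Add2,r3:Add1,r4:7,r5:10
  c8: CDB Add1=7; issue MUL r4<-Mul1  regs: r0:8,r1:2,r2:Add2,r3:7,r4:Mul1,r5:10
  c9: issue ADD r4<-Add1  regs: r0:8,r1:2,r2:Add2,r3:7,r4:Add1,r5:10
  c10: CDB Add2=15; issue MUL r5<-Mul2  regs: r0:8,r1:2,r2:15,r3:7,r4:Add1,r5:Mul2
  c11: CDB Add1=17; stall  regs: r0:8,r1:2,r2:15,r3:7,r4:17,r5:Mul2
  c12: stall  regs: r0:8,r1:2,r2:15,r3:7,r4:17,r5:Mul2
  c13: CDB Mul1=70; issue MUL r3<-Mul1  regs: r0:8,r1:2,r2:15,r3:Mul1,r4:17,r5:Mul2
  c14: -  regs: r0:8,r1:2,r2:15,r3:Mul1,r4:17,r5:Mul2
  c15: -  regs: r0:8,r1:2,r2:15,r3:Mul1,r4:17,r5:Mul2
  c16: CDB Mul2=136  regs: r0:8,r1:2,r2:15,r3:Mul1,r4:17,r5:136
  c17: -  regs: r0:8,r1:2,r2:15,r3:Mul1,r4:17,r5:136
  c18: -  regs: r0:8,r1:2,r2:15,r3:Mul1,r4:17,r5:136
  c19: -  regs: r0:8,r1:2,r2:15,r3:Mul1,r4:17,r5:136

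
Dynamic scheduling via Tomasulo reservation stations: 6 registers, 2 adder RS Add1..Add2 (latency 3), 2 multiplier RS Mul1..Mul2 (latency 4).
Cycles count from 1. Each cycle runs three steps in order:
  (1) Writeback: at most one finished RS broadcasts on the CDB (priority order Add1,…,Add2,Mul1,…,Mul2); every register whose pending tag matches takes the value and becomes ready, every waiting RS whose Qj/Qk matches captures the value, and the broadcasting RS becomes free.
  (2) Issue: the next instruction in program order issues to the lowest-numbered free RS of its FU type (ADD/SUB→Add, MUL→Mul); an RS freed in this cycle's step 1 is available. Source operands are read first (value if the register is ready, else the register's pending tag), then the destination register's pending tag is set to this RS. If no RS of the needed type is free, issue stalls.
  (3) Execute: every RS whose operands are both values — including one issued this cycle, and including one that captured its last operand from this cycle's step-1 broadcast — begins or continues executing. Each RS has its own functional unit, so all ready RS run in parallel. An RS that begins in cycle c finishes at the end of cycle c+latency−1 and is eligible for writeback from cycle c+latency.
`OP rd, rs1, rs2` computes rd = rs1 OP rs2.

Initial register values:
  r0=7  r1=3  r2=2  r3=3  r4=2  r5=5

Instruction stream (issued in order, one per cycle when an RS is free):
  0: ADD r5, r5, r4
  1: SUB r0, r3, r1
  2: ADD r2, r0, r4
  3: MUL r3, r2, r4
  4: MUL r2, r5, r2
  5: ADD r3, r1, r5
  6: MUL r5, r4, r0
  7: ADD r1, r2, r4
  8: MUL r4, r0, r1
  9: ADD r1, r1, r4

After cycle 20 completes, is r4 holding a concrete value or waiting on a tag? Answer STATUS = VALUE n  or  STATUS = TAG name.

STATUS = VALUE 0

  c1: issue ADD r5<-Add1  regs: r0:7,r1:3,r2:2,r3:3,r4:2,r5:Add1
  c2: issue SUB r0<-Add2  regs: r0:Add2,r1:3,r2:2,r3:3,r4:2,r5:Add1
  c3: stall  regs: r0:Add2,r1:3,r2:2,r3:3,r4:2,r5:Add1
  c4: CDB Add1=7; issue ADD r2<-Add1  regs: r0:Add2,r1:3,r2:Add1,r3:3,r4:2,r5:7
  c5: CDB Add2=0; issue MUL r3<-Mul1  regs: r0:0,r1:3,r2:Add1,r3:Mul1,r4:2,r5:7
  c6: issue MUL r2<-Mul2  regs: r0:0,r1:3,r2:Mul2,r3:Mul1,r4:2,r5:7
  c7: issue ADD r3<-Add2  regs: r0:0,r1:3,r2:Mul2,r3:Add2,r4:2,r5:7
  c8: CDB Add1=2; stall  regs: r0:0,r1:3,r2:Mul2,r3:Add2,r4:2,r5:7
  c9: stall  regs: r0:0,r1:3,r2:Mul2,r3:Add2,r4:2,r5:7
  c10: CDB Add2=10; stall  regs: r0:0,r1:3,r2:Mul2,r3:10,r4:2,r5:7
  c11: stall  regs: r0:0,r1:3,r2:Mul2,r3:10,r4:2,r5:7
  c12: CDB Mul1=4; issue MUL r5<-Mul1  regs: r0:0,r1:3,r2:Mul2,r3:10,r4:2,r5:Mul1
  c13: CDB Mul2=14; issue ADD r1<-Add1  regs: r0:0,r1:Add1,r2:14,r3:10,r4:2,r5:Mul1
  c14: issue MUL r4<-Mul2  regs: r0:0,r1:Add1,r2:14,r3:10,r4:Mul2,r5:Mul1
  c15: issue ADD r1<-Add2  regs: r0:0,r1:Add2,r2:14,r3:10,r4:Mul2,r5:Mul1
  c16: CDB Add1=16  regs: r0:0,r1:Add2,r2:14,r3:10,r4:Mul2,r5:Mul1
  c17: CDB Mul1=0  regs: r0:0,r1:Add2,r2:14,r3:10,r4:Mul2,r5:0
  c18: -  regs: r0:0,r1:Add2,r2:14,r3:10,r4:Mul2,r5:0
  c19: -  regs: r0:0,r1:Add2,r2:14,r3:10,r4:Mul2,r5:0
  c20: CDB Mul2=0  regs: r0:0,r1:Add2,r2:14,r3:10,r4:0,r5:0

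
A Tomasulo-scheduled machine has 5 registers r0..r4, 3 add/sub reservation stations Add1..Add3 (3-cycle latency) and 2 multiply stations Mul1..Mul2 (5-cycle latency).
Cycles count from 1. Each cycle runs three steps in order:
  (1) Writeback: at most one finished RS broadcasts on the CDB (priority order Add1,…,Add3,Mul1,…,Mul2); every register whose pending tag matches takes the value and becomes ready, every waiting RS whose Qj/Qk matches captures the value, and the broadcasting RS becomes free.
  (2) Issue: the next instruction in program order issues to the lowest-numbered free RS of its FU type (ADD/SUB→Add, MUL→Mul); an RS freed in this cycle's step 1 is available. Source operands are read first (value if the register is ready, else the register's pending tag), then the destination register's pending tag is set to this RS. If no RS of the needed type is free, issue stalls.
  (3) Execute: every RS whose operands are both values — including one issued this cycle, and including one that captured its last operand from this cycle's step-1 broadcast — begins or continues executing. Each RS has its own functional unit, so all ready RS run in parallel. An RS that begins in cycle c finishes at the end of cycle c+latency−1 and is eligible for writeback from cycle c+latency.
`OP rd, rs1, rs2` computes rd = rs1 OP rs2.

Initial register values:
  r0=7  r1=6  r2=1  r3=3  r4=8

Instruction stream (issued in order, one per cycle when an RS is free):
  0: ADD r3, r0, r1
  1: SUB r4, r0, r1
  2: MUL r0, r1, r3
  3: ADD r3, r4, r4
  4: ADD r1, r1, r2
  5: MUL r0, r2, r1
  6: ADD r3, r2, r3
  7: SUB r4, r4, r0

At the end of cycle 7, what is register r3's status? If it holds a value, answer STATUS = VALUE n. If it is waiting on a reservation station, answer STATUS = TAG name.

  c1: issue ADD r3<-Add1  regs: r0:7,r1:6,r2:1,r3:Add1,r4:8
  c2: issue SUB r4<-Add2  regs: r0:7,r1:6,r2:1,r3:Add1,r4:Add2
  c3: issue MUL r0<-Mul1  regs: r0:Mul1,r1:6,r2:1,r3:Add1,r4:Add2
  c4: CDB Add1=13; issue ADD r3<-Add1  regs: r0:Mul1,r1:6,r2:1,r3:Add1,r4:Add2
  c5: CDB Add2=1; issue ADD r1<-Add2  regs: r0:Mul1,r1:Add2,r2:1,r3:Add1,r4:1
  c6: issue MUL r0<-Mul2  regs: r0:Mul2,r1:Add2,r2:1,r3:Add1,r4:1
  c7: issue ADD r3<-Add3  regs: r0:Mul2,r1:Add2,r2:1,r3:Add3,r4:1

STATUS = TAG Add3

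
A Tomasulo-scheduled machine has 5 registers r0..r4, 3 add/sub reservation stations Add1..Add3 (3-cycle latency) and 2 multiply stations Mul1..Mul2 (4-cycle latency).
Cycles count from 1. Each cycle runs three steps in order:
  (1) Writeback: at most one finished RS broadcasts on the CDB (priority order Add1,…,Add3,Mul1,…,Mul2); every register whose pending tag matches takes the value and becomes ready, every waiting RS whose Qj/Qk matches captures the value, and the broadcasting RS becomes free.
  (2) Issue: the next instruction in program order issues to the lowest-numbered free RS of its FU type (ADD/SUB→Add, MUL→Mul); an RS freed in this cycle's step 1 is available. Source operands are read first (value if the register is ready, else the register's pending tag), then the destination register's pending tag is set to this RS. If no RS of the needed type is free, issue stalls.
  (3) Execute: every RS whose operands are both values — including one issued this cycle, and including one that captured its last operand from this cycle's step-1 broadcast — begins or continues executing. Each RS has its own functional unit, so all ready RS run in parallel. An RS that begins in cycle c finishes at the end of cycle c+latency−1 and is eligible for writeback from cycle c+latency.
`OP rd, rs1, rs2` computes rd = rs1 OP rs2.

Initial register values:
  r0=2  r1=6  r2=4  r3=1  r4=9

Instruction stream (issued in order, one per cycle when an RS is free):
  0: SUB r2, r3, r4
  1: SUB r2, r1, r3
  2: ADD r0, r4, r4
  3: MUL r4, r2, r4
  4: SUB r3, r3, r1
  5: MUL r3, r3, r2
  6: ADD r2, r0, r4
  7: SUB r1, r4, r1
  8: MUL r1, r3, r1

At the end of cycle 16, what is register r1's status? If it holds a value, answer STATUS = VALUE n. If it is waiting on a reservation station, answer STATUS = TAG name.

  c1: issue SUB r2<-Add1  regs: r0:2,r1:6,r2:Add1,r3:1,r4:9
  c2: issue SUB r2<-Add2  regs: r0:2,r1:6,r2:Add2,r3:1,r4:9
  c3: issue ADD r0<-Add3  regs: r0:Add3,r1:6,r2:Add2,r3:1,r4:9
  c4: CDB Add1=-8; issue MUL r4<-Mul1  regs: r0:Add3,r1:6,r2:Add2,r3:1,r4:Mul1
  c5: CDB Add2=5; issue SUB r3<-Add1  regs: r0:Add3,r1:6,r2:5,r3:Add1,r4:Mul1
  c6: CDB Add3=18; issue MUL r3<-Mul2  regs: r0:18,r1:6,r2:5,r3:Mul2,r4:Mul1
  c7: issue ADD r2<-Add2  regs: r0:18,r1:6,r2:Add2,r3:Mul2,r4:Mul1
  c8: CDB Add1=-5; issue SUB r1<-Add1  regs: r0:18,r1:Add1,r2:Add2,r3:Mul2,r4:Mul1
  c9: CDB Mul1=45; issue MUL r1<-Mul1  regs: r0:18,r1:Mul1,r2:Add2,r3:Mul2,r4:45
  c10: -  regs: r0:18,r1:Mul1,r2:Add2,r3:Mul2,r4:45
  c11: -  regs: r0:18,r1:Mul1,r2:Add2,r3:Mul2,r4:45
  c12: CDB Add1=39  regs: r0:18,r1:Mul1,r2:Add2,r3:Mul2,r4:45
  c13: CDB Add2=63  regs: r0:18,r1:Mul1,r2:63,r3:Mul2,r4:45
  c14: CDB Mul2=-25  regs: r0:18,r1:Mul1,r2:63,r3:-25,r4:45
  c15: -  regs: r0:18,r1:Mul1,r2:63,r3:-25,r4:45
  c16: -  regs: r0:18,r1:Mul1,r2:63,r3:-25,r4:45

STATUS = TAG Mul1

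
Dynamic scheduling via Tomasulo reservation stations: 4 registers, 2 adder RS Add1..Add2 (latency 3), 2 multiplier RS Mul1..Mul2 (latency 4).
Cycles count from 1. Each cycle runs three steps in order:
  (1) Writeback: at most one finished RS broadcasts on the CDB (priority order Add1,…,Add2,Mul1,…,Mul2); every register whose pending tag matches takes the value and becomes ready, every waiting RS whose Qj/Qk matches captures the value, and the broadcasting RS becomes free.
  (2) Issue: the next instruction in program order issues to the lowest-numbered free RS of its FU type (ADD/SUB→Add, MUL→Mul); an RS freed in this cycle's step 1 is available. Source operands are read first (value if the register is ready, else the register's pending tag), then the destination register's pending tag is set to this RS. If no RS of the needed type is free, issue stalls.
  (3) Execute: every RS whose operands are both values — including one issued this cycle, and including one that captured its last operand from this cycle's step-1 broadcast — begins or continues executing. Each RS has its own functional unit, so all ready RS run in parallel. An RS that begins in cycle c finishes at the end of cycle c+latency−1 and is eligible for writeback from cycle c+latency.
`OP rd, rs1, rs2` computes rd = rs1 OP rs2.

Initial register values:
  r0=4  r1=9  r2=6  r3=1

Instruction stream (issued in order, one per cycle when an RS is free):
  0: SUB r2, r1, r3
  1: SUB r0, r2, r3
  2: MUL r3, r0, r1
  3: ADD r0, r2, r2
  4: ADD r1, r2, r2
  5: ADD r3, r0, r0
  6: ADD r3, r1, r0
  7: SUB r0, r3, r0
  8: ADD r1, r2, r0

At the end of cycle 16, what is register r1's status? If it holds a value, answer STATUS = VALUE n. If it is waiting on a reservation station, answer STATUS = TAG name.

cycle 1: issue SUB r2<-Add1 // r0:4,r1:9,r2:Add1,r3:1
cycle 2: issue SUB r0<-Add2 // r0:Add2,r1:9,r2:Add1,r3:1
cycle 3: issue MUL r3<-Mul1 // r0:Add2,r1:9,r2:Add1,r3:Mul1
cycle 4: CDB Add1=8; issue ADD r0<-Add1 // r0:Add1,r1:9,r2:8,r3:Mul1
cycle 5: stall // r0:Add1,r1:9,r2:8,r3:Mul1
cycle 6: stall // r0:Add1,r1:9,r2:8,r3:Mul1
cycle 7: CDB Add1=16; issue ADD r1<-Add1 // r0:16,r1:Add1,r2:8,r3:Mul1
cycle 8: CDB Add2=7; issue ADD r3<-Add2 // r0:16,r1:Add1,r2:8,r3:Add2
cycle 9: stall // r0:16,r1:Add1,r2:8,r3:Add2
cycle 10: CDB Add1=16; issue ADD r3<-Add1 // r0:16,r1:16,r2:8,r3:Add1
cycle 11: CDB Add2=32; issue SUB r0<-Add2 // r0:Add2,r1:16,r2:8,r3:Add1
cycle 12: CDB Mul1=63; stall // r0:Add2,r1:16,r2:8,r3:Add1
cycle 13: CDB Add1=32; issue ADD r1<-Add1 // r0:Add2,r1:Add1,r2:8,r3:32
cycle 14: - // r0:Add2,r1:Add1,r2:8,r3:32
cycle 15: - // r0:Add2,r1:Add1,r2:8,r3:32
cycle 16: CDB Add2=16 // r0:16,r1:Add1,r2:8,r3:32

STATUS = TAG Add1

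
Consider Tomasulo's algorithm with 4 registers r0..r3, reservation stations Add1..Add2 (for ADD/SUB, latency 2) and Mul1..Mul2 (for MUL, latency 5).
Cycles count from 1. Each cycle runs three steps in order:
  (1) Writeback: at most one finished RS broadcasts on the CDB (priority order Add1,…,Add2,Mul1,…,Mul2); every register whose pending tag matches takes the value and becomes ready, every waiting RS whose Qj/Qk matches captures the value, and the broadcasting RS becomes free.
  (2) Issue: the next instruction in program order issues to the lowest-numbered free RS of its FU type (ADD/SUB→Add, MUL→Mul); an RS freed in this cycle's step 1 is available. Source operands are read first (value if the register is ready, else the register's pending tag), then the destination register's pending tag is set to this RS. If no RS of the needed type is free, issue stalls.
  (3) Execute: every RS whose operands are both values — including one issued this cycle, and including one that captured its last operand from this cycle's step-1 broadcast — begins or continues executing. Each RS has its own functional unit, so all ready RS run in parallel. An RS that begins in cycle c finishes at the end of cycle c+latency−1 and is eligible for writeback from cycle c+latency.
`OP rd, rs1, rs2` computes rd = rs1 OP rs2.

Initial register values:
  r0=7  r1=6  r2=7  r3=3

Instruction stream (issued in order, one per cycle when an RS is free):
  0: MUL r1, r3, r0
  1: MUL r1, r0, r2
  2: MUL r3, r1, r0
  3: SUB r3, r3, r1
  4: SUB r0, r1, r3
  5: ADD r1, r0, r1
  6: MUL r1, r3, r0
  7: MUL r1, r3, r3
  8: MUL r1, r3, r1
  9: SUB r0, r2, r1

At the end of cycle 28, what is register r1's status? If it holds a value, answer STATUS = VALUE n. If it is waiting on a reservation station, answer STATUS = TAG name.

STATUS = VALUE 25412184

c1: issue MUL r1<-Mul1 | r0:7,r1:Mul1,r2:7,r3:3
c2: issue MUL r1<-Mul2 | r0:7,r1:Mul2,r2:7,r3:3
c3: stall | r0:7,r1:Mul2,r2:7,r3:3
c4: stall | r0:7,r1:Mul2,r2:7,r3:3
c5: stall | r0:7,r1:Mul2,r2:7,r3:3
c6: CDB Mul1=21; issue MUL r3<-Mul1 | r0:7,r1:Mul2,r2:7,r3:Mul1
c7: CDB Mul2=49; issue SUB r3<-Add1 | r0:7,r1:49,r2:7,r3:Add1
c8: issue SUB r0<-Add2 | r0:Add2,r1:49,r2:7,r3:Add1
c9: stall | r0:Add2,r1:49,r2:7,r3:Add1
c10: stall | r0:Add2,r1:49,r2:7,r3:Add1
c11: stall | r0:Add2,r1:49,r2:7,r3:Add1
c12: CDB Mul1=343; stall | r0:Add2,r1:49,r2:7,r3:Add1
c13: stall | r0:Add2,r1:49,r2:7,r3:Add1
c14: CDB Add1=294; issue ADD r1<-Add1 | r0:Add2,r1:Add1,r2:7,r3:294
c15: issue MUL r1<-Mul1 | r0:Add2,r1:Mul1,r2:7,r3:294
c16: CDB Add2=-245; issue MUL r1<-Mul2 | r0:-245,r1:Mul2,r2:7,r3:294
c17: stall | r0:-245,r1:Mul2,r2:7,r3:294
c18: CDB Add1=-196; stall | r0:-245,r1:Mul2,r2:7,r3:294
c19: stall | r0:-245,r1:Mul2,r2:7,r3:294
c20: stall | r0:-245,r1:Mul2,r2:7,r3:294
c21: CDB Mul1=-72030; issue MUL r1<-Mul1 | r0:-245,r1:Mul1,r2:7,r3:294
c22: CDB Mul2=86436; issue SUB r0<-Add1 | r0:Add1,r1:Mul1,r2:7,r3:294
c23: - | r0:Add1,r1:Mul1,r2:7,r3:294
c24: - | r0:Add1,r1:Mul1,r2:7,r3:294
c25: - | r0:Add1,r1:Mul1,r2:7,r3:294
c26: - | r0:Add1,r1:Mul1,r2:7,r3:294
c27: CDB Mul1=25412184 | r0:Add1,r1:25412184,r2:7,r3:294
c28: - | r0:Add1,r1:25412184,r2:7,r3:294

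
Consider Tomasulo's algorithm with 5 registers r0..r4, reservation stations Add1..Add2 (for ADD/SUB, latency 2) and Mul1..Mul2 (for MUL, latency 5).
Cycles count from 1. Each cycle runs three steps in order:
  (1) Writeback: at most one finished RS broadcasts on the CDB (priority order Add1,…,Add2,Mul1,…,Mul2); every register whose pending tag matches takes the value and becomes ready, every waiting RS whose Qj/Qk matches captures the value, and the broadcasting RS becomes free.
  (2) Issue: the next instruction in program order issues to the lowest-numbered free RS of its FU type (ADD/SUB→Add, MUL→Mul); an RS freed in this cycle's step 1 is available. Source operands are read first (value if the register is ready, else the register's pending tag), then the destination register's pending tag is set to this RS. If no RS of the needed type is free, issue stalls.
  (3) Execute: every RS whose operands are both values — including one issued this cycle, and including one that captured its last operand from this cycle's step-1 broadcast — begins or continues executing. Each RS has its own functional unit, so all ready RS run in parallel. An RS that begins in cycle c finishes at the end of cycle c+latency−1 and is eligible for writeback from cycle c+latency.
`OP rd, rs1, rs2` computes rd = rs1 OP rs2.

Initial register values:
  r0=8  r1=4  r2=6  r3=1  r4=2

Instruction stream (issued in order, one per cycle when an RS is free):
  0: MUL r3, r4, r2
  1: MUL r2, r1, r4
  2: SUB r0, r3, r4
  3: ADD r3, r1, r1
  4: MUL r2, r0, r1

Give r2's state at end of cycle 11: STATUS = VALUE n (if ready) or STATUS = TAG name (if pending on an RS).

cycle 1: issue MUL r3<-Mul1 // r0:8,r1:4,r2:6,r3:Mul1,r4:2
cycle 2: issue MUL r2<-Mul2 // r0:8,r1:4,r2:Mul2,r3:Mul1,r4:2
cycle 3: issue SUB r0<-Add1 // r0:Add1,r1:4,r2:Mul2,r3:Mul1,r4:2
cycle 4: issue ADD r3<-Add2 // r0:Add1,r1:4,r2:Mul2,r3:Add2,r4:2
cycle 5: stall // r0:Add1,r1:4,r2:Mul2,r3:Add2,r4:2
cycle 6: CDB Add2=8; stall // r0:Add1,r1:4,r2:Mul2,r3:8,r4:2
cycle 7: CDB Mul1=12; issue MUL r2<-Mul1 // r0:Add1,r1:4,r2:Mul1,r3:8,r4:2
cycle 8: CDB Mul2=8 // r0:Add1,r1:4,r2:Mul1,r3:8,r4:2
cycle 9: CDB Add1=10 // r0:10,r1:4,r2:Mul1,r3:8,r4:2
cycle 10: - // r0:10,r1:4,r2:Mul1,r3:8,r4:2
cycle 11: - // r0:10,r1:4,r2:Mul1,r3:8,r4:2

STATUS = TAG Mul1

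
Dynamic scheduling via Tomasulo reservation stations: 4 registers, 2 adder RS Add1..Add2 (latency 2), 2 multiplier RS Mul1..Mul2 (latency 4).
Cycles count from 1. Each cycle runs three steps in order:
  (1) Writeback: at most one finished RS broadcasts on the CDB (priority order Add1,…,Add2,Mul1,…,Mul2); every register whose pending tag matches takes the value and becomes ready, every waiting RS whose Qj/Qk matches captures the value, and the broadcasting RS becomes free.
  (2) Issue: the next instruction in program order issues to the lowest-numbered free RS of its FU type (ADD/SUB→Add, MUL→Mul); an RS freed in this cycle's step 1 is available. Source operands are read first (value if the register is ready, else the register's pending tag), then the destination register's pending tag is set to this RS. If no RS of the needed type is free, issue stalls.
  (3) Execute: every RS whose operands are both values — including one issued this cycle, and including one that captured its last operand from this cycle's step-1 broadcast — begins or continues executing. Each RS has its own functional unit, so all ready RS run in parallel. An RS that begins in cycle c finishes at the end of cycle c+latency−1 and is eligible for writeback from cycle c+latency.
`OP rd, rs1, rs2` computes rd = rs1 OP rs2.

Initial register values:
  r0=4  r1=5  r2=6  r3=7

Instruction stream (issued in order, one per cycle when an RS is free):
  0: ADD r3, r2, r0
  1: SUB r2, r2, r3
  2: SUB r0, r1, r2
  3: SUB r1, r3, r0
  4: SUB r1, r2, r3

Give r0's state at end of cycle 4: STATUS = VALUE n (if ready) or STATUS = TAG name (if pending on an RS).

  c1: issue ADD r3<-Add1  regs: r0:4,r1:5,r2:6,r3:Add1
  c2: issue SUB r2<-Add2  regs: r0:4,r1:5,r2:Add2,r3:Add1
  c3: CDB Add1=10; issue SUB r0<-Add1  regs: r0:Add1,r1:5,r2:Add2,r3:10
  c4: stall  regs: r0:Add1,r1:5,r2:Add2,r3:10

STATUS = TAG Add1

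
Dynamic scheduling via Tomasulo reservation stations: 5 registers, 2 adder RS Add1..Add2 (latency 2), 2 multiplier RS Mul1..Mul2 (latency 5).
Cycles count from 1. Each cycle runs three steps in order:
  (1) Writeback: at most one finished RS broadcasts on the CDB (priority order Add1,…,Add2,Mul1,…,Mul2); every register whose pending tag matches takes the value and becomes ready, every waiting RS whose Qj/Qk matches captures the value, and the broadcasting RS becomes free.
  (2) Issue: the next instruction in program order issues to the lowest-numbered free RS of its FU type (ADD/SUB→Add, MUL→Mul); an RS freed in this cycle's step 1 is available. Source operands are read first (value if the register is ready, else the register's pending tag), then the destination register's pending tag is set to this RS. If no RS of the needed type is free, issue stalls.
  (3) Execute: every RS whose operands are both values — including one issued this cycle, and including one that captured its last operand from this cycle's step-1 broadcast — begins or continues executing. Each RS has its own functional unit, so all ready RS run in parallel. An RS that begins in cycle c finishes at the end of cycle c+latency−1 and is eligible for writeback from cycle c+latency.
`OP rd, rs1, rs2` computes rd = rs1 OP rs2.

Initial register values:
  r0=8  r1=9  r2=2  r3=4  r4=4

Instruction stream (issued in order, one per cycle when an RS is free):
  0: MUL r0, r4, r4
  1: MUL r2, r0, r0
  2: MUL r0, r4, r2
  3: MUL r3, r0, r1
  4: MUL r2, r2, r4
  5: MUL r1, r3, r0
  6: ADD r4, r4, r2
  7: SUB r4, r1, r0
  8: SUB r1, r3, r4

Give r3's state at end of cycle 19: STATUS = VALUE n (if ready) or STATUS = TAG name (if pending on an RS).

c1: issue MUL r0<-Mul1 | r0:Mul1,r1:9,r2:2,r3:4,r4:4
c2: issue MUL r2<-Mul2 | r0:Mul1,r1:9,r2:Mul2,r3:4,r4:4
c3: stall | r0:Mul1,r1:9,r2:Mul2,r3:4,r4:4
c4: stall | r0:Mul1,r1:9,r2:Mul2,r3:4,r4:4
c5: stall | r0:Mul1,r1:9,r2:Mul2,r3:4,r4:4
c6: CDB Mul1=16; issue MUL r0<-Mul1 | r0:Mul1,r1:9,r2:Mul2,r3:4,r4:4
c7: stall | r0:Mul1,r1:9,r2:Mul2,r3:4,r4:4
c8: stall | r0:Mul1,r1:9,r2:Mul2,r3:4,r4:4
c9: stall | r0:Mul1,r1:9,r2:Mul2,r3:4,r4:4
c10: stall | r0:Mul1,r1:9,r2:Mul2,r3:4,r4:4
c11: CDB Mul2=256; issue MUL r3<-Mul2 | r0:Mul1,r1:9,r2:256,r3:Mul2,r4:4
c12: stall | r0:Mul1,r1:9,r2:256,r3:Mul2,r4:4
c13: stall | r0:Mul1,r1:9,r2:256,r3:Mul2,r4:4
c14: stall | r0:Mul1,r1:9,r2:256,r3:Mul2,r4:4
c15: stall | r0:Mul1,r1:9,r2:256,r3:Mul2,r4:4
c16: CDB Mul1=1024; issue MUL r2<-Mul1 | r0:1024,r1:9,r2:Mul1,r3:Mul2,r4:4
c17: stall | r0:1024,r1:9,r2:Mul1,r3:Mul2,r4:4
c18: stall | r0:1024,r1:9,r2:Mul1,r3:Mul2,r4:4
c19: stall | r0:1024,r1:9,r2:Mul1,r3:Mul2,r4:4

STATUS = TAG Mul2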